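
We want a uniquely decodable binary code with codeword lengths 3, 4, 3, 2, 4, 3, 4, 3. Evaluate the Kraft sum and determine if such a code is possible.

0.9375; yes

With common denominator 2^4 = 16: Σ 2^(−ℓᵢ) = 2/16 + 1/16 + 2/16 + 4/16 + 1/16 + 2/16 + 1/16 + 2/16 = 15/16 = 0.9375.
Kraft's inequality requires Σ ≤ 1; here Σ = 0.9375 ≤ 1, so such a prefix code exists.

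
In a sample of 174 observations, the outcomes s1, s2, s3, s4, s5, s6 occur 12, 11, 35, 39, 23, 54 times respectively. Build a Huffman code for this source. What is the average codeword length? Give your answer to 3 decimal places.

Probabilities are the counts divided by 174.
Repeatedly combine the two least-probable nodes; the expected code length is the sum of the merged weights.
merge 11/174 + 2/29 → 23/174
merge 23/174 + 23/174 → 23/87
merge 35/174 + 13/58 → 37/87
merge 23/87 + 9/29 → 50/87
merge 37/87 + 50/87 → 1
L = 23/174 + 23/87 + 37/87 + 50/87 + 1 = 139/58 ≈ 2.397 bits/symbol.

2.397 bits/symbol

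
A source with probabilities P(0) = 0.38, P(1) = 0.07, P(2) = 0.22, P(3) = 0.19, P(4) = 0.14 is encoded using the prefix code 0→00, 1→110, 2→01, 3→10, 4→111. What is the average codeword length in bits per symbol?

2.21 bits/symbol

L̄ = Σ pᵢ·ℓᵢ = 0.38·2 + 0.07·3 + 0.22·2 + 0.19·2 + 0.14·3 = 2.21 bits/symbol.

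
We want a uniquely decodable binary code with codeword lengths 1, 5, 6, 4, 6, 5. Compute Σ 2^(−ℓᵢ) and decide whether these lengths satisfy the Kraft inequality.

0.65625; yes

With common denominator 2^6 = 64: Σ 2^(−ℓᵢ) = 32/64 + 2/64 + 1/64 + 4/64 + 1/64 + 2/64 = 42/64 = 0.65625.
Kraft's inequality requires Σ ≤ 1; here Σ = 0.65625 ≤ 1, so such a prefix code exists.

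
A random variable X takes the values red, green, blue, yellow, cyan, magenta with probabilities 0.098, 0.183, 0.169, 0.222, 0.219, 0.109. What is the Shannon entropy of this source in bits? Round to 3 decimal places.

H = −Σ pᵢ log₂ pᵢ.
−0.098·log₂(0.098) = 0.3284
−0.183·log₂(0.183) = 0.4484
−0.169·log₂(0.169) = 0.4335
−0.222·log₂(0.222) = 0.4820
−0.219·log₂(0.219) = 0.4798
−0.109·log₂(0.109) = 0.3485
Sum ≈ 2.5207 → 2.521 bits.

2.521 bits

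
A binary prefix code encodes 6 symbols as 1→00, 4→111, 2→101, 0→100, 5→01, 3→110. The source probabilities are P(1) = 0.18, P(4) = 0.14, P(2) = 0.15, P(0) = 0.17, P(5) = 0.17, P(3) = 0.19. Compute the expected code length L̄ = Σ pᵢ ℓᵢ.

L̄ = Σ pᵢ·ℓᵢ = 0.18·2 + 0.14·3 + 0.15·3 + 0.17·3 + 0.17·2 + 0.19·3 = 2.65 bits/symbol.

2.65 bits/symbol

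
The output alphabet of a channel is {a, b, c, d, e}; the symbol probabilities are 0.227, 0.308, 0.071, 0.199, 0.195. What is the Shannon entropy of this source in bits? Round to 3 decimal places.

2.203 bits

H = −Σ pᵢ log₂ pᵢ.
−0.227·log₂(0.227) = 0.4856
−0.308·log₂(0.308) = 0.5233
−0.071·log₂(0.071) = 0.2709
−0.199·log₂(0.199) = 0.4635
−0.195·log₂(0.195) = 0.4599
Sum ≈ 2.2032 → 2.203 bits.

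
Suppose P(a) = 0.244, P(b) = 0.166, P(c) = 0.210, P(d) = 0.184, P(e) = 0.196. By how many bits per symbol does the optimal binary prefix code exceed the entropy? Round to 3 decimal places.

Entropy H = −Σ p log₂ p ≈ 2.3096 bits.
Huffman merges: 83/500+23/125→7/20; 49/250+21/100→203/500; 61/250+7/20→297/500; 203/500+297/500→1. L = 47/20 ≈ 2.3500.
L − H = 2.3500 − 2.3096 = 0.040 bits.

0.040 bits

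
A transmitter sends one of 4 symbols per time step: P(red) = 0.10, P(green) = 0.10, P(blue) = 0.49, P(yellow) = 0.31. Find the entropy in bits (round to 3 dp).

1.692 bits

H = −Σ pᵢ log₂ pᵢ.
−0.10·log₂(0.10) = 0.3322
−0.10·log₂(0.10) = 0.3322
−0.49·log₂(0.49) = 0.5043
−0.31·log₂(0.31) = 0.5238
Sum ≈ 1.6925 → 1.692 bits.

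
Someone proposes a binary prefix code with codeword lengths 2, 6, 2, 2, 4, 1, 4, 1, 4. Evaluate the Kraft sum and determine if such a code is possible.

1.953125; no

With common denominator 2^6 = 64: Σ 2^(−ℓᵢ) = 16/64 + 1/64 + 16/64 + 16/64 + 4/64 + 32/64 + 4/64 + 32/64 + 4/64 = 125/64 = 1.953125.
Kraft's inequality requires Σ ≤ 1; here Σ = 1.953125 > 1, so no such prefix code exists.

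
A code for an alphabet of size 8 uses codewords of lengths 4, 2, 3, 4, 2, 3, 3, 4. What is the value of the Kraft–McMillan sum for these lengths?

1.0625

With common denominator 2^4 = 16: Σ 2^(−ℓᵢ) = 1/16 + 4/16 + 2/16 + 1/16 + 4/16 + 2/16 + 2/16 + 1/16 = 17/16 = 1.0625.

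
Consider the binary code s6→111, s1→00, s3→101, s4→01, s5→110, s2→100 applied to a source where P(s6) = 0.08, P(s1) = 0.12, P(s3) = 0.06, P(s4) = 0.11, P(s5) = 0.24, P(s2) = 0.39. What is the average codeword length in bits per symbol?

L̄ = Σ pᵢ·ℓᵢ = 0.08·3 + 0.12·2 + 0.06·3 + 0.11·2 + 0.24·3 + 0.39·3 = 2.77 bits/symbol.

2.77 bits/symbol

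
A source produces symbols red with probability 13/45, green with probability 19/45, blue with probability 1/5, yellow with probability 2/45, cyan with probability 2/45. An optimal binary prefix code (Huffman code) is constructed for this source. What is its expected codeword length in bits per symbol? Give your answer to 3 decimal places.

1.956 bits/symbol

Repeatedly combine the two least-probable nodes; the expected code length is the sum of the merged weights.
merge 2/45 + 2/45 → 4/45
merge 4/45 + 1/5 → 13/45
merge 13/45 + 13/45 → 26/45
merge 19/45 + 26/45 → 1
L = 4/45 + 13/45 + 26/45 + 1 = 88/45 ≈ 1.956 bits/symbol.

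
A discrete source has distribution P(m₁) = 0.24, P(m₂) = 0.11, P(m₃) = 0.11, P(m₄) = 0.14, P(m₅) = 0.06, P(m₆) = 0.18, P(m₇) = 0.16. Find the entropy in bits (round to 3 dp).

2.704 bits

H = −Σ pᵢ log₂ pᵢ.
−0.24·log₂(0.24) = 0.4941
−0.11·log₂(0.11) = 0.3503
−0.11·log₂(0.11) = 0.3503
−0.14·log₂(0.14) = 0.3971
−0.06·log₂(0.06) = 0.2435
−0.18·log₂(0.18) = 0.4453
−0.16·log₂(0.16) = 0.4230
Sum ≈ 2.7037 → 2.704 bits.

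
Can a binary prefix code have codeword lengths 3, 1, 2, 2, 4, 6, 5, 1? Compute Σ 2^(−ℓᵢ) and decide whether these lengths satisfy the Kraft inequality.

With common denominator 2^6 = 64: Σ 2^(−ℓᵢ) = 8/64 + 32/64 + 16/64 + 16/64 + 4/64 + 1/64 + 2/64 + 32/64 = 111/64 = 1.734375.
Kraft's inequality requires Σ ≤ 1; here Σ = 1.734375 > 1, so no such prefix code exists.

1.734375; no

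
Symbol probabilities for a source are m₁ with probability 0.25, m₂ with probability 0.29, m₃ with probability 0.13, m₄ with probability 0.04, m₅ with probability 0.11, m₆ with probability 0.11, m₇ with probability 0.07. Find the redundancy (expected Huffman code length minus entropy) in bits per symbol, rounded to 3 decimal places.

0.015 bits

Entropy H = −Σ p log₂ p ≈ 2.5554 bits.
Huffman merges: 1/25+7/100→11/100; 11/100+11/100→11/50; 11/100+13/100→6/25; 11/50+6/25→23/50; 1/4+29/100→27/50; 23/50+27/50→1. L = 257/100 ≈ 2.5700.
L − H = 2.5700 − 2.5554 = 0.015 bits.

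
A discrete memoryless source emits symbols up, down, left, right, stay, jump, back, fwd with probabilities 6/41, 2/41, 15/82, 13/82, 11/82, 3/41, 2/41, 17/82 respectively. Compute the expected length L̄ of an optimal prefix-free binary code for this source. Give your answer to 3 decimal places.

Repeatedly combine the two least-probable nodes; the expected code length is the sum of the merged weights.
merge 2/41 + 2/41 → 4/41
merge 3/41 + 4/41 → 7/41
merge 11/82 + 6/41 → 23/82
merge 13/82 + 7/41 → 27/82
merge 15/82 + 17/82 → 16/41
merge 23/82 + 27/82 → 25/41
merge 16/41 + 25/41 → 1
L = 4/41 + 7/41 + 23/82 + 27/82 + 16/41 + 25/41 + 1 = 118/41 ≈ 2.878 bits/symbol.

2.878 bits/symbol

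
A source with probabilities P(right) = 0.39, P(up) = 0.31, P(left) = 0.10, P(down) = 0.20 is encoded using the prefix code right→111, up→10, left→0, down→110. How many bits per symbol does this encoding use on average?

L̄ = Σ pᵢ·ℓᵢ = 0.39·3 + 0.31·2 + 0.10·1 + 0.20·3 = 2.49 bits/symbol.

2.49 bits/symbol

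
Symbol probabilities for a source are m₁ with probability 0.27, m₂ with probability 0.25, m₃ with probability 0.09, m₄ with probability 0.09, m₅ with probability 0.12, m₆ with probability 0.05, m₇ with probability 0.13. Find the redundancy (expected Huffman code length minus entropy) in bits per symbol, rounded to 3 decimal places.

0.019 bits

Entropy H = −Σ p log₂ p ≈ 2.6011 bits.
Huffman merges: 1/20+9/100→7/50; 9/100+3/25→21/100; 13/100+7/50→27/100; 21/100+1/4→23/50; 27/100+27/100→27/50; 23/50+27/50→1. L = 131/50 ≈ 2.6200.
L − H = 2.6200 − 2.6011 = 0.019 bits.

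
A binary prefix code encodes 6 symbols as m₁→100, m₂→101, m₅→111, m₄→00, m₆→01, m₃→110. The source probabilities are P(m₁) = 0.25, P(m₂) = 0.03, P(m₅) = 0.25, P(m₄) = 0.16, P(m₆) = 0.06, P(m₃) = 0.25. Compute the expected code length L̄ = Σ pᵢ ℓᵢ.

2.78 bits/symbol

L̄ = Σ pᵢ·ℓᵢ = 0.25·3 + 0.03·3 + 0.25·3 + 0.16·2 + 0.06·2 + 0.25·3 = 2.78 bits/symbol.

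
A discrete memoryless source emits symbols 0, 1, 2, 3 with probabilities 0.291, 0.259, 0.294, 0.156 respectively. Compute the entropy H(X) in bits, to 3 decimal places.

H = −Σ pᵢ log₂ pᵢ.
−0.291·log₂(0.291) = 0.5182
−0.259·log₂(0.259) = 0.5048
−0.294·log₂(0.294) = 0.5192
−0.156·log₂(0.156) = 0.4181
Sum ≈ 1.9604 → 1.960 bits.

1.960 bits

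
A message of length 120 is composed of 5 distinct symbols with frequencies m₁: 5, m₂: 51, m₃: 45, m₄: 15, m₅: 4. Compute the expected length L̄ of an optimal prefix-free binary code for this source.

1.85 bits/symbol

Probabilities are the counts divided by 120.
Repeatedly combine the two least-probable nodes; the expected code length is the sum of the merged weights.
merge 1/30 + 1/24 → 3/40
merge 3/40 + 1/8 → 1/5
merge 1/5 + 3/8 → 23/40
merge 17/40 + 23/40 → 1
L = 3/40 + 1/5 + 23/40 + 1 = 37/20 = 1.85 bits/symbol.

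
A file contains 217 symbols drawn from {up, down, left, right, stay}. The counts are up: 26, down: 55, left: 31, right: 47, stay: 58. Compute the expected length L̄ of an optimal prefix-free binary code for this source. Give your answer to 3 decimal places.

2.263 bits/symbol

Probabilities are the counts divided by 217.
Repeatedly combine the two least-probable nodes; the expected code length is the sum of the merged weights.
merge 26/217 + 1/7 → 57/217
merge 47/217 + 55/217 → 102/217
merge 57/217 + 58/217 → 115/217
merge 102/217 + 115/217 → 1
L = 57/217 + 102/217 + 115/217 + 1 = 491/217 ≈ 2.263 bits/symbol.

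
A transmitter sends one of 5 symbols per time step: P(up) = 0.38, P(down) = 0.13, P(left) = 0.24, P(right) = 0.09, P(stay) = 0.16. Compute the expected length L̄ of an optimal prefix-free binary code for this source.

2.22 bits/symbol

Repeatedly combine the two least-probable nodes; the expected code length is the sum of the merged weights.
merge 9/100 + 13/100 → 11/50
merge 4/25 + 11/50 → 19/50
merge 6/25 + 19/50 → 31/50
merge 19/50 + 31/50 → 1
L = 11/50 + 19/50 + 31/50 + 1 = 111/50 = 2.22 bits/symbol.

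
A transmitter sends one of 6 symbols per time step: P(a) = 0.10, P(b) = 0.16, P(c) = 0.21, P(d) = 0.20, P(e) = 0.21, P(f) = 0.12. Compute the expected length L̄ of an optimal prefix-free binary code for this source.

Repeatedly combine the two least-probable nodes; the expected code length is the sum of the merged weights.
merge 1/10 + 3/25 → 11/50
merge 4/25 + 1/5 → 9/25
merge 21/100 + 21/100 → 21/50
merge 11/50 + 9/25 → 29/50
merge 21/50 + 29/50 → 1
L = 11/50 + 9/25 + 21/50 + 29/50 + 1 = 129/50 = 2.58 bits/symbol.

2.58 bits/symbol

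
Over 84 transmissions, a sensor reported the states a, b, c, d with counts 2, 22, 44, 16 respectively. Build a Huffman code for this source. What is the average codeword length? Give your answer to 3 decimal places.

Probabilities are the counts divided by 84.
Repeatedly combine the two least-probable nodes; the expected code length is the sum of the merged weights.
merge 1/42 + 4/21 → 3/14
merge 3/14 + 11/42 → 10/21
merge 10/21 + 11/21 → 1
L = 3/14 + 10/21 + 1 = 71/42 ≈ 1.690 bits/symbol.

1.690 bits/symbol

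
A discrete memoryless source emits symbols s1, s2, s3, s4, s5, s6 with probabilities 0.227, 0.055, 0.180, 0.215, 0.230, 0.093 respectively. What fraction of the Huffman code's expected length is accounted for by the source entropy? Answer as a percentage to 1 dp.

Entropy H = −Σ p log₂ p ≈ 2.4442 bits.
Huffman merges: 11/200+93/1000→37/250; 37/250+9/50→41/125; 43/200+227/1000→221/500; 23/100+41/125→279/500; 221/500+279/500→1. L = 619/250 ≈ 2.4760.
Efficiency = H/L = 2.4442/2.4760 = 98.7%.

98.7%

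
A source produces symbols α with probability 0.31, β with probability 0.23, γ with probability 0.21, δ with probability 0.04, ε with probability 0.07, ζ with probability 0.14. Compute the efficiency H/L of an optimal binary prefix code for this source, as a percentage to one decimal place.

99.0%

Entropy H = −Σ p log₂ p ≈ 2.3357 bits.
Huffman merges: 1/25+7/100→11/100; 11/100+7/50→1/4; 21/100+23/100→11/25; 1/4+31/100→14/25; 11/25+14/25→1. L = 59/25 ≈ 2.3600.
Efficiency = H/L = 2.3357/2.3600 = 99.0%.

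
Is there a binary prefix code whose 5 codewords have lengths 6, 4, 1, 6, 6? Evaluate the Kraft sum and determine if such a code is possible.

With common denominator 2^6 = 64: Σ 2^(−ℓᵢ) = 1/64 + 4/64 + 32/64 + 1/64 + 1/64 = 39/64 = 0.609375.
Kraft's inequality requires Σ ≤ 1; here Σ = 0.609375 ≤ 1, so such a prefix code exists.

0.609375; yes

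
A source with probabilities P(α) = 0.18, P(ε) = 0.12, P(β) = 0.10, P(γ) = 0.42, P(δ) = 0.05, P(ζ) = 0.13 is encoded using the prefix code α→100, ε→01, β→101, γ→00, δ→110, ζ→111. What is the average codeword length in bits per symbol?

2.46 bits/symbol

L̄ = Σ pᵢ·ℓᵢ = 0.18·3 + 0.12·2 + 0.10·3 + 0.42·2 + 0.05·3 + 0.13·3 = 2.46 bits/symbol.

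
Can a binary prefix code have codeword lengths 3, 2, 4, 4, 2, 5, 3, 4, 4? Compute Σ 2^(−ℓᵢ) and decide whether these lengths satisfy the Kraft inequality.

With common denominator 2^5 = 32: Σ 2^(−ℓᵢ) = 4/32 + 8/32 + 2/32 + 2/32 + 8/32 + 1/32 + 4/32 + 2/32 + 2/32 = 33/32 = 1.03125.
Kraft's inequality requires Σ ≤ 1; here Σ = 1.03125 > 1, so no such prefix code exists.

1.03125; no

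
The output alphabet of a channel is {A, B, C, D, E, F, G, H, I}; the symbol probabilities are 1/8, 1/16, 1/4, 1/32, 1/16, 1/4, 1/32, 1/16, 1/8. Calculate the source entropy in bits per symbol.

Each probability is a power of 1/2, so log₂(1/p) is an integer.
H = Σ p·log₂(1/p) = 1/8·3 + 1/16·4 + 1/4·2 + 1/32·5 + 1/16·4 + 1/4·2 + 1/32·5 + 1/16·4 + 1/8·3 = 2.8125 bits.

2.8125 bits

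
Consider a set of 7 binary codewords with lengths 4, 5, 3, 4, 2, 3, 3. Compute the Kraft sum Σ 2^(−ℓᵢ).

0.78125

With common denominator 2^5 = 32: Σ 2^(−ℓᵢ) = 2/32 + 1/32 + 4/32 + 2/32 + 8/32 + 4/32 + 4/32 = 25/32 = 0.78125.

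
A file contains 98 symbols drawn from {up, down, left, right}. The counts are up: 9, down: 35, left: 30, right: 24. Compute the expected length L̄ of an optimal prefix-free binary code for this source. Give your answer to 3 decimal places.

Probabilities are the counts divided by 98.
Repeatedly combine the two least-probable nodes; the expected code length is the sum of the merged weights.
merge 9/98 + 12/49 → 33/98
merge 15/49 + 33/98 → 9/14
merge 5/14 + 9/14 → 1
L = 33/98 + 9/14 + 1 = 97/49 ≈ 1.980 bits/symbol.

1.980 bits/symbol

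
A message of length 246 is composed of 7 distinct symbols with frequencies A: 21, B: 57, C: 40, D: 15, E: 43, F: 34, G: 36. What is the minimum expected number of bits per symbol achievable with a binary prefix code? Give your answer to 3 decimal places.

Probabilities are the counts divided by 246.
Repeatedly combine the two least-probable nodes; the expected code length is the sum of the merged weights.
merge 5/82 + 7/82 → 6/41
merge 17/123 + 6/41 → 35/123
merge 6/41 + 20/123 → 38/123
merge 43/246 + 19/82 → 50/123
merge 35/123 + 38/123 → 73/123
merge 50/123 + 73/123 → 1
L = 6/41 + 35/123 + 38/123 + 50/123 + 73/123 + 1 = 337/123 ≈ 2.740 bits/symbol.

2.740 bits/symbol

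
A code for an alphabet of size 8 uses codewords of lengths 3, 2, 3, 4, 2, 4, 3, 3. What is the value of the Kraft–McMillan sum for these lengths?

With common denominator 2^4 = 16: Σ 2^(−ℓᵢ) = 2/16 + 4/16 + 2/16 + 1/16 + 4/16 + 1/16 + 2/16 + 2/16 = 18/16 = 1.125.

1.125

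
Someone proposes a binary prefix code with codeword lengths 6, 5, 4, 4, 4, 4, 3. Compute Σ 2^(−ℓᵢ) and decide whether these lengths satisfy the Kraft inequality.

0.421875; yes

With common denominator 2^6 = 64: Σ 2^(−ℓᵢ) = 1/64 + 2/64 + 4/64 + 4/64 + 4/64 + 4/64 + 8/64 = 27/64 = 0.421875.
Kraft's inequality requires Σ ≤ 1; here Σ = 0.421875 ≤ 1, so such a prefix code exists.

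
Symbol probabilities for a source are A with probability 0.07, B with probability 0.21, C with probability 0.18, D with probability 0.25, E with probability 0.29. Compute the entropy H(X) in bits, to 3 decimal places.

H = −Σ pᵢ log₂ pᵢ.
−0.07·log₂(0.07) = 0.2686
−0.21·log₂(0.21) = 0.4728
−0.18·log₂(0.18) = 0.4453
−0.25·log₂(0.25) = 0.5000
−0.29·log₂(0.29) = 0.5179
Sum ≈ 2.2046 → 2.205 bits.

2.205 bits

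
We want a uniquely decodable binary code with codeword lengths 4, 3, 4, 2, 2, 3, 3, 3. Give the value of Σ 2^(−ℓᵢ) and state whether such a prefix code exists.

1.125; no

With common denominator 2^4 = 16: Σ 2^(−ℓᵢ) = 1/16 + 2/16 + 1/16 + 4/16 + 4/16 + 2/16 + 2/16 + 2/16 = 18/16 = 1.125.
Kraft's inequality requires Σ ≤ 1; here Σ = 1.125 > 1, so no such prefix code exists.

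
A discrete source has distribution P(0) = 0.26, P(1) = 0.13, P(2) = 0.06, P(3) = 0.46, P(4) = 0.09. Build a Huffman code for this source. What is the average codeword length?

1.97 bits/symbol

Repeatedly combine the two least-probable nodes; the expected code length is the sum of the merged weights.
merge 3/50 + 9/100 → 3/20
merge 13/100 + 3/20 → 7/25
merge 13/50 + 7/25 → 27/50
merge 23/50 + 27/50 → 1
L = 3/20 + 7/25 + 27/50 + 1 = 197/100 = 1.97 bits/symbol.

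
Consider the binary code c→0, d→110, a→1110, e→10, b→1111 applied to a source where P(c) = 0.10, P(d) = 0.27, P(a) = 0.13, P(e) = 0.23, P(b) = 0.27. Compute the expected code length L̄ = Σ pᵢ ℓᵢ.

2.97 bits/symbol

L̄ = Σ pᵢ·ℓᵢ = 0.10·1 + 0.27·3 + 0.13·4 + 0.23·2 + 0.27·4 = 2.97 bits/symbol.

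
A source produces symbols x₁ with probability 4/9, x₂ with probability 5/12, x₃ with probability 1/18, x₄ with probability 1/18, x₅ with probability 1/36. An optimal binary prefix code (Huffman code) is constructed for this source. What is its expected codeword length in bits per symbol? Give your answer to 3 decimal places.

1.778 bits/symbol

Repeatedly combine the two least-probable nodes; the expected code length is the sum of the merged weights.
merge 1/36 + 1/18 → 1/12
merge 1/18 + 1/12 → 5/36
merge 5/36 + 5/12 → 5/9
merge 4/9 + 5/9 → 1
L = 1/12 + 5/36 + 5/9 + 1 = 16/9 ≈ 1.778 bits/symbol.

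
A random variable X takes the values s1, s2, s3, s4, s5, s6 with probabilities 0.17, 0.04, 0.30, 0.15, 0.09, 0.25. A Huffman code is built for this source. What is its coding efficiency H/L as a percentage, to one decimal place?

Entropy H = −Σ p log₂ p ≈ 2.3646 bits.
Huffman merges: 1/25+9/100→13/100; 13/100+3/20→7/25; 17/100+1/4→21/50; 7/25+3/10→29/50; 21/50+29/50→1. L = 241/100 ≈ 2.4100.
Efficiency = H/L = 2.3646/2.4100 = 98.1%.

98.1%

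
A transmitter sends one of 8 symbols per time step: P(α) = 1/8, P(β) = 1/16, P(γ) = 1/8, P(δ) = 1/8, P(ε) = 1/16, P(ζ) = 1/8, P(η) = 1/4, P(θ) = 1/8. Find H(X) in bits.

Each probability is a power of 1/2, so log₂(1/p) is an integer.
H = Σ p·log₂(1/p) = 1/8·3 + 1/16·4 + 1/8·3 + 1/8·3 + 1/16·4 + 1/8·3 + 1/4·2 + 1/8·3 = 2.875 bits.

2.875 bits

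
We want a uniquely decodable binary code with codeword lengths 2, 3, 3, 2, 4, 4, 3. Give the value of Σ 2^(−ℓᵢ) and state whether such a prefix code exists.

With common denominator 2^4 = 16: Σ 2^(−ℓᵢ) = 4/16 + 2/16 + 2/16 + 4/16 + 1/16 + 1/16 + 2/16 = 16/16 = 1.
Kraft's inequality requires Σ ≤ 1; here Σ = 1 ≤ 1, so such a prefix code exists.

1; yes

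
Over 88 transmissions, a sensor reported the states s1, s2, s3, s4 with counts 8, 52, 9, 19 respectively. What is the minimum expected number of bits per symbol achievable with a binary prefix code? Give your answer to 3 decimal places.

Probabilities are the counts divided by 88.
Repeatedly combine the two least-probable nodes; the expected code length is the sum of the merged weights.
merge 1/11 + 9/88 → 17/88
merge 17/88 + 19/88 → 9/22
merge 9/22 + 13/22 → 1
L = 17/88 + 9/22 + 1 = 141/88 ≈ 1.602 bits/symbol.

1.602 bits/symbol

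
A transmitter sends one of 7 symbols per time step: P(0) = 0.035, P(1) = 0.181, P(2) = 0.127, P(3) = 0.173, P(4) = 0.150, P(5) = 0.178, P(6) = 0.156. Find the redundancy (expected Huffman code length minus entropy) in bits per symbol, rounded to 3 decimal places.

Entropy H = −Σ p log₂ p ≈ 2.7035 bits.
Huffman merges: 7/200+127/1000→81/500; 3/20+39/250→153/500; 81/500+173/1000→67/200; 89/500+181/1000→359/1000; 153/500+67/200→641/1000; 359/1000+641/1000→1. L = 2803/1000 ≈ 2.8030.
L − H = 2.8030 − 2.7035 = 0.099 bits.

0.099 bits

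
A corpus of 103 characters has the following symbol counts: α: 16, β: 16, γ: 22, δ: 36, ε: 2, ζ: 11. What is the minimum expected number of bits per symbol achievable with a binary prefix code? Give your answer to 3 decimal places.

2.408 bits/symbol

Probabilities are the counts divided by 103.
Repeatedly combine the two least-probable nodes; the expected code length is the sum of the merged weights.
merge 2/103 + 11/103 → 13/103
merge 13/103 + 16/103 → 29/103
merge 16/103 + 22/103 → 38/103
merge 29/103 + 36/103 → 65/103
merge 38/103 + 65/103 → 1
L = 13/103 + 29/103 + 38/103 + 65/103 + 1 = 248/103 ≈ 2.408 bits/symbol.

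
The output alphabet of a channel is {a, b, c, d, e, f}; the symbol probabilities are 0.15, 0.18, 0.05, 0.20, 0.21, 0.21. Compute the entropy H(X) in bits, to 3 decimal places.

H = −Σ pᵢ log₂ pᵢ.
−0.15·log₂(0.15) = 0.4105
−0.18·log₂(0.18) = 0.4453
−0.05·log₂(0.05) = 0.2161
−0.20·log₂(0.20) = 0.4644
−0.21·log₂(0.21) = 0.4728
−0.21·log₂(0.21) = 0.4728
Sum ≈ 2.4820 → 2.482 bits.

2.482 bits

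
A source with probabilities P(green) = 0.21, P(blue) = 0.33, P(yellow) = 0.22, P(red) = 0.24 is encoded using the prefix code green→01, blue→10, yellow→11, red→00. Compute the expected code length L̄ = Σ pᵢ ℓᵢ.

2 bits/symbol

L̄ = Σ pᵢ·ℓᵢ = 0.21·2 + 0.33·2 + 0.22·2 + 0.24·2 = 2 bits/symbol.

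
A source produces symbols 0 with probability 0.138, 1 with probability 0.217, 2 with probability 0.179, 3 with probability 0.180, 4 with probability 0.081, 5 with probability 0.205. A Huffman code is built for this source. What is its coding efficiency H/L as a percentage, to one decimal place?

Entropy H = −Σ p log₂ p ≈ 2.5246 bits.
Huffman merges: 81/1000+69/500→219/1000; 179/1000+9/50→359/1000; 41/200+217/1000→211/500; 219/1000+359/1000→289/500; 211/500+289/500→1. L = 1289/500 ≈ 2.5780.
Efficiency = H/L = 2.5246/2.5780 = 97.9%.

97.9%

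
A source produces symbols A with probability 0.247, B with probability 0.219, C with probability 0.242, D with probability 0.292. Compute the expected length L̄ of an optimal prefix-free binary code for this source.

Repeatedly combine the two least-probable nodes; the expected code length is the sum of the merged weights.
merge 219/1000 + 121/500 → 461/1000
merge 247/1000 + 73/250 → 539/1000
merge 461/1000 + 539/1000 → 1
L = 461/1000 + 539/1000 + 1 = 2 bits/symbol.

2 bits/symbol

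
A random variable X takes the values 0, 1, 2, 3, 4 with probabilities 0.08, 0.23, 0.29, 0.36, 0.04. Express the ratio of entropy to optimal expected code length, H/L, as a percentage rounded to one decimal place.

Entropy H = −Σ p log₂ p ≈ 2.0134 bits.
Huffman merges: 1/25+2/25→3/25; 3/25+23/100→7/20; 29/100+7/20→16/25; 9/25+16/25→1. L = 211/100 ≈ 2.1100.
Efficiency = H/L = 2.0134/2.1100 = 95.4%.

95.4%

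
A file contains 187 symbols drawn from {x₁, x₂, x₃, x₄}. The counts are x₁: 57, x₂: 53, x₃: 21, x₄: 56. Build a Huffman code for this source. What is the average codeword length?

Probabilities are the counts divided by 187.
Repeatedly combine the two least-probable nodes; the expected code length is the sum of the merged weights.
merge 21/187 + 53/187 → 74/187
merge 56/187 + 57/187 → 113/187
merge 74/187 + 113/187 → 1
L = 74/187 + 113/187 + 1 = 2 bits/symbol.

2 bits/symbol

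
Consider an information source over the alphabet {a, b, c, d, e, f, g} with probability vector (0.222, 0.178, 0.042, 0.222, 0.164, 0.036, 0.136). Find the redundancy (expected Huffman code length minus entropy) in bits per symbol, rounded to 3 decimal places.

0.043 bits

Entropy H = −Σ p log₂ p ≈ 2.5913 bits.
Huffman merges: 9/250+21/500→39/500; 39/500+17/125→107/500; 41/250+89/500→171/500; 107/500+111/500→109/250; 111/500+171/500→141/250; 109/250+141/250→1. L = 1317/500 ≈ 2.6340.
L − H = 2.6340 − 2.5913 = 0.043 bits.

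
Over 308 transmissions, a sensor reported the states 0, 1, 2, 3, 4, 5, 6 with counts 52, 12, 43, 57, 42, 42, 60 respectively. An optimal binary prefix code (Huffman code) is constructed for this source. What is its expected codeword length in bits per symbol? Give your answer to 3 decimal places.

2.795 bits/symbol

Probabilities are the counts divided by 308.
Repeatedly combine the two least-probable nodes; the expected code length is the sum of the merged weights.
merge 3/77 + 3/22 → 27/154
merge 3/22 + 43/308 → 85/308
merge 13/77 + 27/154 → 53/154
merge 57/308 + 15/77 → 117/308
merge 85/308 + 53/154 → 191/308
merge 117/308 + 191/308 → 1
L = 27/154 + 85/308 + 53/154 + 117/308 + 191/308 + 1 = 123/44 ≈ 2.795 bits/symbol.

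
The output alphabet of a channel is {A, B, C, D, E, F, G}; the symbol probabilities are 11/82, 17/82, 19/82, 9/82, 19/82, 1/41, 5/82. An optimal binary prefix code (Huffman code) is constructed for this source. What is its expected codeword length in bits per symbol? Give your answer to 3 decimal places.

2.610 bits/symbol

Repeatedly combine the two least-probable nodes; the expected code length is the sum of the merged weights.
merge 1/41 + 5/82 → 7/82
merge 7/82 + 9/82 → 8/41
merge 11/82 + 8/41 → 27/82
merge 17/82 + 19/82 → 18/41
merge 19/82 + 27/82 → 23/41
merge 18/41 + 23/41 → 1
L = 7/82 + 8/41 + 27/82 + 18/41 + 23/41 + 1 = 107/41 ≈ 2.610 bits/symbol.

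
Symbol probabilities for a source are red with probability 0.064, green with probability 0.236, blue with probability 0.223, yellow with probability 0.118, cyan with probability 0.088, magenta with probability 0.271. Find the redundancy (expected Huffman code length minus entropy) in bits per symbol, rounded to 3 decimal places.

0.011 bits

Entropy H = −Σ p log₂ p ≈ 2.4110 bits.
Huffman merges: 8/125+11/125→19/125; 59/500+19/125→27/100; 223/1000+59/250→459/1000; 27/100+271/1000→541/1000; 459/1000+541/1000→1. L = 1211/500 ≈ 2.4220.
L − H = 2.4220 − 2.4110 = 0.011 bits.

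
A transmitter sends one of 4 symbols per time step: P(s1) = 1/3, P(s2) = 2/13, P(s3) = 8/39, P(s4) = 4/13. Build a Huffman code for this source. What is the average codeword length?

Repeatedly combine the two least-probable nodes; the expected code length is the sum of the merged weights.
merge 2/13 + 8/39 → 14/39
merge 4/13 + 1/3 → 25/39
merge 14/39 + 25/39 → 1
L = 14/39 + 25/39 + 1 = 2 bits/symbol.

2 bits/symbol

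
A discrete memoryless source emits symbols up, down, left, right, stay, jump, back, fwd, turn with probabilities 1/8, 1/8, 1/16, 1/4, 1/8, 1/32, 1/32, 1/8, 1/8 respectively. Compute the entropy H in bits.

2.9375 bits

Each probability is a power of 1/2, so log₂(1/p) is an integer.
H = Σ p·log₂(1/p) = 1/8·3 + 1/8·3 + 1/16·4 + 1/4·2 + 1/8·3 + 1/32·5 + 1/32·5 + 1/8·3 + 1/8·3 = 2.9375 bits.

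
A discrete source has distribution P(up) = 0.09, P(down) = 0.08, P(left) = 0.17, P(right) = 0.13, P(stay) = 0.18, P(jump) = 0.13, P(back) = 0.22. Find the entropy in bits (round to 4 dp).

2.7299 bits

H = −Σ pᵢ log₂ pᵢ.
−0.09·log₂(0.09) = 0.3127
−0.08·log₂(0.08) = 0.2915
−0.17·log₂(0.17) = 0.4346
−0.13·log₂(0.13) = 0.3826
−0.18·log₂(0.18) = 0.4453
−0.13·log₂(0.13) = 0.3826
−0.22·log₂(0.22) = 0.4806
Sum ≈ 2.7299 → 2.7299 bits.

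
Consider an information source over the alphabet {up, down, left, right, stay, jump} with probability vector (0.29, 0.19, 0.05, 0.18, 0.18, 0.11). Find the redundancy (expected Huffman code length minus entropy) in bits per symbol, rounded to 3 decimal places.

0.070 bits

Entropy H = −Σ p log₂ p ≈ 2.4301 bits.
Huffman merges: 1/20+11/100→4/25; 4/25+9/50→17/50; 9/50+19/100→37/100; 29/100+17/50→63/100; 37/100+63/100→1. L = 5/2 ≈ 2.5000.
L − H = 2.5000 − 2.4301 = 0.070 bits.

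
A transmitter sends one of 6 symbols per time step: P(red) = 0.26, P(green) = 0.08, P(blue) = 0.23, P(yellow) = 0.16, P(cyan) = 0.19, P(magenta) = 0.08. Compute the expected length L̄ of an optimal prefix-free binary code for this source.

2.48 bits/symbol

Repeatedly combine the two least-probable nodes; the expected code length is the sum of the merged weights.
merge 2/25 + 2/25 → 4/25
merge 4/25 + 4/25 → 8/25
merge 19/100 + 23/100 → 21/50
merge 13/50 + 8/25 → 29/50
merge 21/50 + 29/50 → 1
L = 4/25 + 8/25 + 21/50 + 29/50 + 1 = 62/25 = 2.48 bits/symbol.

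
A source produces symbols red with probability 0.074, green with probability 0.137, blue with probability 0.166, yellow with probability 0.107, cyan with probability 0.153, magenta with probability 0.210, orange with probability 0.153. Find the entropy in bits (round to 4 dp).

H = −Σ pᵢ log₂ pᵢ.
−0.074·log₂(0.074) = 0.2780
−0.137·log₂(0.137) = 0.3929
−0.166·log₂(0.166) = 0.4301
−0.107·log₂(0.107) = 0.3450
−0.153·log₂(0.153) = 0.4144
−0.210·log₂(0.210) = 0.4728
−0.153·log₂(0.153) = 0.4144
Sum ≈ 2.7475 → 2.7475 bits.

2.7475 bits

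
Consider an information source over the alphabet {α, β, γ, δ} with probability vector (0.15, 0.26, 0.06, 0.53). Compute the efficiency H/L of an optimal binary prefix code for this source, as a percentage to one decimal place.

Entropy H = −Σ p log₂ p ≈ 1.6448 bits.
Huffman merges: 3/50+3/20→21/100; 21/100+13/50→47/100; 47/100+53/100→1. L = 42/25 ≈ 1.6800.
Efficiency = H/L = 1.6448/1.6800 = 97.9%.

97.9%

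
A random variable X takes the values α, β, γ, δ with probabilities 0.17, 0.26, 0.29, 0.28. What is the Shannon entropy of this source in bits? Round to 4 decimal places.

H = −Σ pᵢ log₂ pᵢ.
−0.17·log₂(0.17) = 0.4346
−0.26·log₂(0.26) = 0.5053
−0.29·log₂(0.29) = 0.5179
−0.28·log₂(0.28) = 0.5142
Sum ≈ 1.9720 → 1.9720 bits.

1.9720 bits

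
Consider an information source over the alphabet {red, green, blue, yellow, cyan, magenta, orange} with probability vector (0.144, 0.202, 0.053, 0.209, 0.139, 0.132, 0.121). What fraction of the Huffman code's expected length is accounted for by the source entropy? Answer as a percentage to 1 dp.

98.3%

Entropy H = −Σ p log₂ p ≈ 2.7154 bits.
Huffman merges: 53/1000+121/1000→87/500; 33/250+139/1000→271/1000; 18/125+87/500→159/500; 101/500+209/1000→411/1000; 271/1000+159/500→589/1000; 411/1000+589/1000→1. L = 2763/1000 ≈ 2.7630.
Efficiency = H/L = 2.7154/2.7630 = 98.3%.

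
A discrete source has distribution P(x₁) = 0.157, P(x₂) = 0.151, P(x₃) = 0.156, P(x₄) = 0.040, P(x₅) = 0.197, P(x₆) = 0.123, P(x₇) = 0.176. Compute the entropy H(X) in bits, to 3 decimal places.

H = −Σ pᵢ log₂ pᵢ.
−0.157·log₂(0.157) = 0.4194
−0.151·log₂(0.151) = 0.4118
−0.156·log₂(0.156) = 0.4181
−0.040·log₂(0.040) = 0.1858
−0.197·log₂(0.197) = 0.4617
−0.123·log₂(0.123) = 0.3719
−0.176·log₂(0.176) = 0.4411
Sum ≈ 2.7098 → 2.710 bits.

2.710 bits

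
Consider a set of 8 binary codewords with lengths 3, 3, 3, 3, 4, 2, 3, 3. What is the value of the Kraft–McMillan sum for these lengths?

With common denominator 2^4 = 16: Σ 2^(−ℓᵢ) = 2/16 + 2/16 + 2/16 + 2/16 + 1/16 + 4/16 + 2/16 + 2/16 = 17/16 = 1.0625.

1.0625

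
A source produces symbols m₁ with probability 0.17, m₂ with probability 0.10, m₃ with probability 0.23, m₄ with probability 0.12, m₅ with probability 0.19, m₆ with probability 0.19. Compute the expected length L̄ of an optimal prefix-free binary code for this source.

2.58 bits/symbol

Repeatedly combine the two least-probable nodes; the expected code length is the sum of the merged weights.
merge 1/10 + 3/25 → 11/50
merge 17/100 + 19/100 → 9/25
merge 19/100 + 11/50 → 41/100
merge 23/100 + 9/25 → 59/100
merge 41/100 + 59/100 → 1
L = 11/50 + 9/25 + 41/100 + 59/100 + 1 = 129/50 = 2.58 bits/symbol.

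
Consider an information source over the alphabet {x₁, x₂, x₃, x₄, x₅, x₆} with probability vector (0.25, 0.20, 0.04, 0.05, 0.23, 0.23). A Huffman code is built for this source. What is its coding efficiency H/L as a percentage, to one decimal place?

98.4%

Entropy H = −Σ p log₂ p ≈ 2.3416 bits.
Huffman merges: 1/25+1/20→9/100; 9/100+1/5→29/100; 23/100+23/100→23/50; 1/4+29/100→27/50; 23/50+27/50→1. L = 119/50 ≈ 2.3800.
Efficiency = H/L = 2.3416/2.3800 = 98.4%.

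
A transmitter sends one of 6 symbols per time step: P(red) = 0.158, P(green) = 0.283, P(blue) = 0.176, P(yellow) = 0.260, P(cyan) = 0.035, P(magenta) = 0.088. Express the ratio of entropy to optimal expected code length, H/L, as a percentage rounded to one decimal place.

98.2%

Entropy H = −Σ p log₂ p ≈ 2.3602 bits.
Huffman merges: 7/200+11/125→123/1000; 123/1000+79/500→281/1000; 22/125+13/50→109/250; 281/1000+283/1000→141/250; 109/250+141/250→1. L = 601/250 ≈ 2.4040.
Efficiency = H/L = 2.3602/2.4040 = 98.2%.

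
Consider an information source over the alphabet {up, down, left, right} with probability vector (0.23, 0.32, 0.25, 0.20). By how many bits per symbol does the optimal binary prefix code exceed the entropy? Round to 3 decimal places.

Entropy H = −Σ p log₂ p ≈ 1.9781 bits.
Huffman merges: 1/5+23/100→43/100; 1/4+8/25→57/100; 43/100+57/100→1. L = 2 ≈ 2.0000.
L − H = 2.0000 − 1.9781 = 0.022 bits.

0.022 bits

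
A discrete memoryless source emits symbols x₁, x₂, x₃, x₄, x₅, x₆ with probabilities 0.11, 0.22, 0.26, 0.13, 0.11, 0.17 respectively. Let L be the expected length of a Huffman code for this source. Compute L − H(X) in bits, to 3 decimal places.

Entropy H = −Σ p log₂ p ≈ 2.5037 bits.
Huffman merges: 11/100+11/100→11/50; 13/100+17/100→3/10; 11/50+11/50→11/25; 13/50+3/10→14/25; 11/25+14/25→1. L = 63/25 ≈ 2.5200.
L − H = 2.5200 − 2.5037 = 0.016 bits.

0.016 bits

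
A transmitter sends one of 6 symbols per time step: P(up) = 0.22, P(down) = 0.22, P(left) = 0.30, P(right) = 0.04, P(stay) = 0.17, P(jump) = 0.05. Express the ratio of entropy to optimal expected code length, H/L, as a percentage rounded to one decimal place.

Entropy H = −Σ p log₂ p ≈ 2.3187 bits.
Huffman merges: 1/25+1/20→9/100; 9/100+17/100→13/50; 11/50+11/50→11/25; 13/50+3/10→14/25; 11/25+14/25→1. L = 47/20 ≈ 2.3500.
Efficiency = H/L = 2.3187/2.3500 = 98.7%.

98.7%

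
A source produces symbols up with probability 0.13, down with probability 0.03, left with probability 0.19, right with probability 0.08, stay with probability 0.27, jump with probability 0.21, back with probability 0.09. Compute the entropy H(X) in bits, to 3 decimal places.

H = −Σ pᵢ log₂ pᵢ.
−0.13·log₂(0.13) = 0.3826
−0.03·log₂(0.03) = 0.1518
−0.19·log₂(0.19) = 0.4552
−0.08·log₂(0.08) = 0.2915
−0.27·log₂(0.27) = 0.5100
−0.21·log₂(0.21) = 0.4728
−0.09·log₂(0.09) = 0.3127
Sum ≈ 2.5766 → 2.577 bits.

2.577 bits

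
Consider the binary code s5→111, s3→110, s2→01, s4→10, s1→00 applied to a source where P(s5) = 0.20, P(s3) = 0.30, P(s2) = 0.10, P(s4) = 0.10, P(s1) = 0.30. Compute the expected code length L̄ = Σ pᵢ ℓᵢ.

L̄ = Σ pᵢ·ℓᵢ = 0.20·3 + 0.30·3 + 0.10·2 + 0.10·2 + 0.30·2 = 2.5 bits/symbol.

2.5 bits/symbol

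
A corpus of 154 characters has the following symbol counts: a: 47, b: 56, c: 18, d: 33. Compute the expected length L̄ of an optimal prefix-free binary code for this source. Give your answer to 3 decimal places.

1.968 bits/symbol

Probabilities are the counts divided by 154.
Repeatedly combine the two least-probable nodes; the expected code length is the sum of the merged weights.
merge 9/77 + 3/14 → 51/154
merge 47/154 + 51/154 → 7/11
merge 4/11 + 7/11 → 1
L = 51/154 + 7/11 + 1 = 303/154 ≈ 1.968 bits/symbol.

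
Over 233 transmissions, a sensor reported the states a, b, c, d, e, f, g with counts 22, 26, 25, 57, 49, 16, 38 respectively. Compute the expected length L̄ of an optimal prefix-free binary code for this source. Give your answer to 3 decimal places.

Probabilities are the counts divided by 233.
Repeatedly combine the two least-probable nodes; the expected code length is the sum of the merged weights.
merge 16/233 + 22/233 → 38/233
merge 25/233 + 26/233 → 51/233
merge 38/233 + 38/233 → 76/233
merge 49/233 + 51/233 → 100/233
merge 57/233 + 76/233 → 133/233
merge 100/233 + 133/233 → 1
L = 38/233 + 51/233 + 76/233 + 100/233 + 133/233 + 1 = 631/233 ≈ 2.708 bits/symbol.

2.708 bits/symbol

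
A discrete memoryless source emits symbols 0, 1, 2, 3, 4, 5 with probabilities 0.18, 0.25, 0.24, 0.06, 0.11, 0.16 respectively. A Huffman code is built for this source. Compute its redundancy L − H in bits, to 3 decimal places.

Entropy H = −Σ p log₂ p ≈ 2.4563 bits.
Huffman merges: 3/50+11/100→17/100; 4/25+17/100→33/100; 9/50+6/25→21/50; 1/4+33/100→29/50; 21/50+29/50→1. L = 5/2 ≈ 2.5000.
L − H = 2.5000 − 2.4563 = 0.044 bits.

0.044 bits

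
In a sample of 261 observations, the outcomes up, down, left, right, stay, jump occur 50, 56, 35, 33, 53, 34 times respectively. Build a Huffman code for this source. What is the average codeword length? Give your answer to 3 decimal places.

2.582 bits/symbol

Probabilities are the counts divided by 261.
Repeatedly combine the two least-probable nodes; the expected code length is the sum of the merged weights.
merge 11/87 + 34/261 → 67/261
merge 35/261 + 50/261 → 85/261
merge 53/261 + 56/261 → 109/261
merge 67/261 + 85/261 → 152/261
merge 109/261 + 152/261 → 1
L = 67/261 + 85/261 + 109/261 + 152/261 + 1 = 674/261 ≈ 2.582 bits/symbol.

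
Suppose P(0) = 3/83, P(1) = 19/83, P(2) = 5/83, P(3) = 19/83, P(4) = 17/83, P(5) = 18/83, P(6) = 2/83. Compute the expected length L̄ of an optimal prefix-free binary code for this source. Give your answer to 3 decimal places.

Repeatedly combine the two least-probable nodes; the expected code length is the sum of the merged weights.
merge 2/83 + 3/83 → 5/83
merge 5/83 + 5/83 → 10/83
merge 10/83 + 17/83 → 27/83
merge 18/83 + 19/83 → 37/83
merge 19/83 + 27/83 → 46/83
merge 37/83 + 46/83 → 1
L = 5/83 + 10/83 + 27/83 + 37/83 + 46/83 + 1 = 208/83 ≈ 2.506 bits/symbol.

2.506 bits/symbol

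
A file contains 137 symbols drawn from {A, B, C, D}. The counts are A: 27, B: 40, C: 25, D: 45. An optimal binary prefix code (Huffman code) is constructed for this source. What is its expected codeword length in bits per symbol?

Probabilities are the counts divided by 137.
Repeatedly combine the two least-probable nodes; the expected code length is the sum of the merged weights.
merge 25/137 + 27/137 → 52/137
merge 40/137 + 45/137 → 85/137
merge 52/137 + 85/137 → 1
L = 52/137 + 85/137 + 1 = 2 bits/symbol.

2 bits/symbol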